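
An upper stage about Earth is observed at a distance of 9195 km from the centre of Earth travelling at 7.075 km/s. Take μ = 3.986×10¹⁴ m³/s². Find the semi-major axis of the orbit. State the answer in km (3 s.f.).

r = 9.195×10⁶ m.
Specific orbital energy ε = v²/2 − μ/r = (7075)²/2 − 3.986×10¹⁴/9.195×10⁶ = -1.832×10⁷ J/kg.
Since ε = −μ/(2a), a = −μ/(2ε) = 1.088×10⁷ m = 10878 km.

a ≈ 10900 km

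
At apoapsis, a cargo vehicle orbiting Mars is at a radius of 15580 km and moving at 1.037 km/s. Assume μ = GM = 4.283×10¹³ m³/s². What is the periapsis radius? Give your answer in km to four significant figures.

periapsis radius ≈ 3788 km

r_a = 1.558×10⁷ m.
Specific energy ε = v²/2 − μ/r = -2.211×10⁶ J/kg, so a = −μ/(2ε) = 9.684×10⁶ m.
The apsides satisfy r_p + r_a = 2a, so the periapsis radius is 2a − r_a = 3.788×10⁶ m = 3788.2 km.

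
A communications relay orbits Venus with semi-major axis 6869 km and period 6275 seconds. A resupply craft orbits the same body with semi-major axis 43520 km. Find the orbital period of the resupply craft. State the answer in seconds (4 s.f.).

Kepler's third law: T² ∝ a³, so T₂ = T₁ (a₂/a₁)^(3/2).
a₂/a₁ = 6.336, (a₂/a₁)^(3/2) = 15.95.
T₂ = 6275 × 15.95 = 1.001×10⁵ seconds.

T₂ ≈ 1.001×10⁵ seconds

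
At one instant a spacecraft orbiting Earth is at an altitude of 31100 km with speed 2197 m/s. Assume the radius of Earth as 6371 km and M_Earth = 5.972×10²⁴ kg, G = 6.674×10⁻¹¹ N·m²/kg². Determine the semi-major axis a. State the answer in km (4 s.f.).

μ = GM = 6.674×10⁻¹¹ × 5.972×10²⁴ = 3.986×10¹⁴ m³/s².
r = 6371 + 31100 = 37471 km = 3.747×10⁷ m.
Vis-viva rearranged: 1/a = 2/r − v²/μ = 5.337×10⁻⁸ − 1.211×10⁻⁸ = 4.126×10⁻⁸ m⁻¹.
a = 2.423×10⁷ m = 24234 km.

a ≈ 24230 km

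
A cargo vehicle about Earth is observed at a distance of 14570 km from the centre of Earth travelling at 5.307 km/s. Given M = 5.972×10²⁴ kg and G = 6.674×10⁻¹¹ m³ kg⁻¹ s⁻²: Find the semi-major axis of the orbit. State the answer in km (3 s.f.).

a ≈ 15000 km

μ = GM = 6.674×10⁻¹¹ × 5.972×10²⁴ = 3.986×10¹⁴ m³/s².
r = 1.457×10⁷ m.
Vis-viva rearranged: 1/a = 2/r − v²/μ = 1.373×10⁻⁷ − 7.066×10⁻⁸ = 6.661×10⁻⁸ m⁻¹.
a = 1.501×10⁷ m = 15014 km.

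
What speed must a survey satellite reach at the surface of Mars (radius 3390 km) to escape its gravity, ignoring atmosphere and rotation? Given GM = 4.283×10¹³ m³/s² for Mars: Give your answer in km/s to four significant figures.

v_esc ≈ 5.027 km/s

r = R = 3.390×10⁶ m.
Escape speed v_esc = √(2μ/r) = √(2 × 4.283×10¹³ / 3.390×10⁶) = √(2.527×10⁷) = 5027 m/s.
= 5.027 km/s.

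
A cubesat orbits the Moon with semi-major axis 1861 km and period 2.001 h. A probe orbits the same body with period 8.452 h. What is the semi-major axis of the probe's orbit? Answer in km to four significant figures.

Kepler's third law: a³ ∝ T², so a₂ = a₁ (T₂/T₁)^(2/3).
T₂/T₁ = 4.224, (T₂/T₁)^(2/3) = 2.613.
a₂ = 1861 × 2.613 = 4863 km.

a₂ ≈ 4863 km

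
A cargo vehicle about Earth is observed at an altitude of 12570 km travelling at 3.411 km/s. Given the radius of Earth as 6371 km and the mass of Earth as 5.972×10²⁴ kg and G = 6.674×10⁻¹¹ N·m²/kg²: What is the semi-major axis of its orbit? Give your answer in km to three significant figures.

μ = GM = 6.674×10⁻¹¹ × 5.972×10²⁴ = 3.986×10¹⁴ m³/s².
r = 6371 + 12570 = 18941 km = 1.894×10⁷ m.
Vis-viva rearranged: 1/a = 2/r − v²/μ = 1.056×10⁻⁷ − 2.919×10⁻⁸ = 7.640×10⁻⁸ m⁻¹.
a = 1.309×10⁷ m = 13089 km.

a ≈ 13100 km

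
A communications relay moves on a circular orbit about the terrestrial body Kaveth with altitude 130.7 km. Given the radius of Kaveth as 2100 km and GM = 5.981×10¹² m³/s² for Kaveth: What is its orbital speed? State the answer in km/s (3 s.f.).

v ≈ 1.64 km/s

r = 2100 + 130.7 = 2230.7 km = 2.2307×10⁶ m.
For a circular orbit v = √(μ/r) = √(5.981×10¹² / 2.231×10⁶) = √(2.681×10⁶) = 1637 m/s.
That is 1.637 km/s.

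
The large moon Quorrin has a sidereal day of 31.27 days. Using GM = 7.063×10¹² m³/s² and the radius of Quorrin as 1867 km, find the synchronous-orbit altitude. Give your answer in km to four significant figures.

T = 31.27 days = 2.702×10⁶ s.
A synchronous orbit has period T, so by Kepler's third law a = (μT²/4π²)^(1/3).
μT²/4π² = 7.063×10¹² × (2.702×10⁶)² / 39.48 = 1.306×10²⁴ m³.
a = 1.093×10⁸ m = 1.0930×10⁵ km.
Altitude h = a − R = 1.0930×10⁵ − 1867 = 1.0744×10⁵ km.

h_sync ≈ 1.074×10⁵ km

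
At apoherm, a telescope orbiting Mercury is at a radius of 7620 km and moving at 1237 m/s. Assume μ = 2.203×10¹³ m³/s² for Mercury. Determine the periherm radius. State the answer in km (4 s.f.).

r_a = 7.620×10⁶ m.
Specific energy ε = v²/2 − μ/r = -2.126×10⁶ J/kg, so a = −μ/(2ε) = 5.181×10⁶ m.
The apsides satisfy r_p + r_a = 2a, so the periherm radius is 2a − r_a = 2.742×10⁶ m = 2742.2 km.

periherm radius ≈ 2742 km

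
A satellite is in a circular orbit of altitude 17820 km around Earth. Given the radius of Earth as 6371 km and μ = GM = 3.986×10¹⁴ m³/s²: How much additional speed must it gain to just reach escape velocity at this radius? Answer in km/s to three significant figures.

Δv ≈ 1.68 km/s

r = 6371 + 17820 = 24191 km = 2.4191×10⁷ m.
Circular speed v_c = √(μ/r) = 4059 m/s.
Escape speed v_esc = √(2μ/r) = √2 × v_c = 5741 m/s.
Δv = v_esc − v_c = 1681 m/s = 1.681 km/s.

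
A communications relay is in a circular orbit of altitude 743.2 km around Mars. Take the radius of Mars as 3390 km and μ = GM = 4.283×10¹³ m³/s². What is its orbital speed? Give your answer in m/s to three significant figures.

r = 3390 + 743.2 = 4133.2 km = 4.1332×10⁶ m.
For a circular orbit v = √(μ/r) = √(4.283×10¹³ / 4.133×10⁶) = √(1.036×10⁷) = 3219 m/s.

v ≈ 3220 m/s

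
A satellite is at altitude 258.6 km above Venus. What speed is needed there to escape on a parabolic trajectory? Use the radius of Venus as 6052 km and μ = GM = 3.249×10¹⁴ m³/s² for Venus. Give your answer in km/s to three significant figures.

v_esc ≈ 10.1 km/s

r = 6052 + 258.6 = 6310.6 km = 6.3106×10⁶ m.
Escape speed v_esc = √(2μ/r) = √(2 × 3.249×10¹⁴ / 6.311×10⁶) = √(1.030×10⁸) = 10150 m/s.
= 10.15 km/s.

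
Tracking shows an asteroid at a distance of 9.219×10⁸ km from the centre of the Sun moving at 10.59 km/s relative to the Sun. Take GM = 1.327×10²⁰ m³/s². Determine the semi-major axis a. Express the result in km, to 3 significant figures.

a ≈ 7.55×10⁸ km

r = 9.219×10¹¹ m.
Vis-viva rearranged: 1/a = 2/r − v²/μ = 2.169×10⁻¹² − 8.451×10⁻¹³ = 1.324×10⁻¹² m⁻¹.
a = 7.551×10¹¹ m = 7.5511×10⁸ km.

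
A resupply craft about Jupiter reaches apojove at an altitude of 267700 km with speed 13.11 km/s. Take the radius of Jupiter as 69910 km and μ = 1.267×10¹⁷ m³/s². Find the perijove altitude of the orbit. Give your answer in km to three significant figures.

r_a = 69910 + 267700 = 3.3761×10⁵ km = 3.376×10⁸ m.
Specific energy ε = v²/2 − μ/r = -2.893×10⁸ J/kg, so a = −μ/(2ε) = 2.189×10⁸ m.
The apsides satisfy r_p + r_a = 2a, so the perijove radius is 2a − r_a = 1.003×10⁸ m = 1.0027×10⁵ km.
Perijove altitude = 1.0027×10⁵ − 69910 = 30359 km.

perijove altitude ≈ 30400 km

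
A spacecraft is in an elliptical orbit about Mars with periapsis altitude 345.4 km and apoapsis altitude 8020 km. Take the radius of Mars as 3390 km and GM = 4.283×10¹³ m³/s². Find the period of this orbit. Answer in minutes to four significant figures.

r_p = 3390 + 345.4 = 3735.4 km = 3.7354×10⁶ m.
r_a = 3390 + 8020 = 11410 km = 1.1410×10⁷ m.
Semi-major axis a = (r_p + r_a)/2 = (3735.4 + 11410)/2 = 7572.7 km = 7.573×10⁶ m.
By Kepler's third law T = 2π√(a³/μ) = 2π × 3.184×10³ = 2.001×10⁴ s.
= 333.4 minutes.

T ≈ 333.4 minutes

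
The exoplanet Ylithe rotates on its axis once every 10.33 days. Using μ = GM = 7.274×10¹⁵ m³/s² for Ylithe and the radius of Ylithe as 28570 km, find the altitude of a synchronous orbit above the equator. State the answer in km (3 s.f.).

T = 10.33 days = 8.925×10⁵ s.
A synchronous orbit has period T, so by Kepler's third law a = (μT²/4π²)^(1/3).
μT²/4π² = 7.274×10¹⁵ × (8.925×10⁵)² / 39.48 = 1.468×10²⁶ m³.
a = 5.275×10⁸ m = 5.2749×10⁵ km.
Altitude h = a − R = 5.2749×10⁵ − 28570 = 4.9892×10⁵ km.

h_sync ≈ 4.99×10⁵ km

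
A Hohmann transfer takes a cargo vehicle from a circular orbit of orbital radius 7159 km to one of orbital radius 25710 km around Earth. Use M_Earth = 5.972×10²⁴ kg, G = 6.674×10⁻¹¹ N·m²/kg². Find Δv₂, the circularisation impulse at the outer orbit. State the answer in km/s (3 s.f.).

Δv ≈ 1.34 km/s

μ = GM = 6.674×10⁻¹¹ × 5.972×10²⁴ = 3.986×10¹⁴ m³/s².
r₁ = 7159 km = 7.159×10⁶ m.
r₂ = 25710 km = 2.571×10⁷ m.
Transfer ellipse a_t = (r₁ + r₂)/2 = 1.643×10⁷ m.
At r₁: circular v_c1 = √(μ/r₁) = 7462 m/s; transfer-perigee v_p = √[μ(2/r₁ − 1/a_t)] = 9333 m/s.
At r₂: circular v_c2 = √(μ/r₂) = 3937 m/s; transfer-apogee v_a = √[μ(2/r₂ − 1/a_t)] = 2599 m/s.
Δv₂ = v_c2 − v_a = 1339 m/s.
= 1.339 km/s.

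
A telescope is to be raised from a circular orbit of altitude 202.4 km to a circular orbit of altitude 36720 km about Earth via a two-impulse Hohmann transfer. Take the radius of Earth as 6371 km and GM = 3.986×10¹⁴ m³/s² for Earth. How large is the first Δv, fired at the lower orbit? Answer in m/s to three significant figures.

Δv ≈ 2470 m/s

r₁ = 6371 + 202.4 = 6573.4 km = 6.5734×10⁶ m.
r₂ = 6371 + 36720 = 43091 km = 4.3091×10⁷ m.
Transfer ellipse a_t = (r₁ + r₂)/2 = 2.483×10⁷ m.
At r₁: circular v_c1 = √(μ/r₁) = 7787 m/s; transfer-perigee v_p = √[μ(2/r₁ − 1/a_t)] = 10260 m/s.
Δv₁ = v_p − v_c1 = 2471 m/s.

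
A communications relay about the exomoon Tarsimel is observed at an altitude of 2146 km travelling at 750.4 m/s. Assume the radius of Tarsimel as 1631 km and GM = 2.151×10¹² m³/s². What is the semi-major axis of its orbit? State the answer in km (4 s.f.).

a ≈ 3735 km

r = 1631 + 2146 = 3777.0 km = 3.777×10⁶ m.
Specific orbital energy ε = v²/2 − μ/r = (750.4)²/2 − 2.151×10¹²/3.777×10⁶ = -2.879×10⁵ J/kg.
Since ε = −μ/(2a), a = −μ/(2ε) = 3.735×10⁶ m = 3735.0 km.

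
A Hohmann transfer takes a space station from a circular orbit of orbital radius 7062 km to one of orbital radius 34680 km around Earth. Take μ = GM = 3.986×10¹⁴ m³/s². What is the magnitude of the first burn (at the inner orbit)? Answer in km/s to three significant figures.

r₁ = 7062 km = 7.062×10⁶ m.
r₂ = 34680 km = 3.468×10⁷ m.
Transfer ellipse a_t = (r₁ + r₂)/2 = 2.087×10⁷ m.
At r₁: circular v_c1 = √(μ/r₁) = 7513 m/s; transfer-perigee v_p = √[μ(2/r₁ − 1/a_t)] = 9684 m/s.
Δv₁ = v_p − v_c1 = 2172 m/s.
= 2.172 km/s.

Δv ≈ 2.17 km/s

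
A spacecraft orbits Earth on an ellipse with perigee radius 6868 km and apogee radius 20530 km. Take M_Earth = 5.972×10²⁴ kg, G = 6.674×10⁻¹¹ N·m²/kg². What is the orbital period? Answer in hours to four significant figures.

μ = GM = 6.674×10⁻¹¹ × 5.972×10²⁴ = 3.986×10¹⁴ m³/s².
Semi-major axis a = (r_p + r_a)/2 = (6868.0 + 20530)/2 = 13699 km = 1.370×10⁷ m.
By Kepler's third law T = 2π√(a³/μ) = 2π × 2.540×10³ = 1.596×10⁴ s.
= 4.433 hours.

T ≈ 4.433 hours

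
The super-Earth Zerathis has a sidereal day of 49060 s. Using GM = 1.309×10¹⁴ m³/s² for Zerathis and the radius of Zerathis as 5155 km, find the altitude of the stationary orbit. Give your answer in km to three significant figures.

A synchronous orbit has period T, so by Kepler's third law a = (μT²/4π²)^(1/3).
μT²/4π² = 1.309×10¹⁴ × (4.906×10⁴)² / 39.48 = 7.981×10²¹ m³.
a = 1.998×10⁷ m = 19984 km.
Altitude h = a − R = 19984 − 5155 = 14829 km.

h_sync ≈ 14800 km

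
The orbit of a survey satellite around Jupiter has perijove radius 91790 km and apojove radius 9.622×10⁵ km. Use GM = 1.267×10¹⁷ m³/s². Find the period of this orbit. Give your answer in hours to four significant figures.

T ≈ 59.32 hours

Semi-major axis a = (r_p + r_a)/2 = (91790 + 9.6220×10⁵)/2 = 5.2700×10⁵ km = 5.270×10⁸ m.
By Kepler's third law T = 2π√(a³/μ) = 2π × 3.399×10⁴ = 2.136×10⁵ s.
= 59.32 hours.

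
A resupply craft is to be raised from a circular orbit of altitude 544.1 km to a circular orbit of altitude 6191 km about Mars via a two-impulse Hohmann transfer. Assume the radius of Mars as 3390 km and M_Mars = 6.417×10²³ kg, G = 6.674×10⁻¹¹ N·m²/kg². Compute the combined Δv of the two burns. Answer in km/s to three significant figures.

Δv_total ≈ 1.13 km/s

μ = GM = 6.674×10⁻¹¹ × 6.417×10²³ = 4.283×10¹³ m³/s².
r₁ = 3390 + 544.1 = 3934.1 km = 3.9341×10⁶ m.
r₂ = 3390 + 6191 = 9581.0 km = 9.5810×10⁶ m.
Transfer ellipse a_t = (r₁ + r₂)/2 = 6.758×10⁶ m.
At r₁: circular v_c1 = √(μ/r₁) = 3299 m/s; transfer-periapsis v_p = √[μ(2/r₁ − 1/a_t)] = 3929 m/s.
Δv₁ = v_p − v_c1 = 629.3 m/s.
At r₂: circular v_c2 = √(μ/r₂) = 2114 m/s; transfer-apoapsis v_a = √[μ(2/r₂ − 1/a_t)] = 1613 m/s.
Δv₂ = v_c2 − v_a = 501.1 m/s.
Total Δv = Δv₁ + Δv₂ = 1130 m/s = 1.130 km/s.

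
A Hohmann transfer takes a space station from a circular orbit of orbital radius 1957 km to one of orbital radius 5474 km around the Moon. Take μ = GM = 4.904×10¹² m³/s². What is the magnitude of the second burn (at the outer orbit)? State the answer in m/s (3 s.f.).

r₁ = 1957 km = 1.957×10⁶ m.
r₂ = 5474 km = 5.474×10⁶ m.
Transfer ellipse a_t = (r₁ + r₂)/2 = 3.716×10⁶ m.
At r₁: circular v_c1 = √(μ/r₁) = 1583 m/s; transfer-perilune v_p = √[μ(2/r₁ − 1/a_t)] = 1921 m/s.
At r₂: circular v_c2 = √(μ/r₂) = 946.5 m/s; transfer-apolune v_a = √[μ(2/r₂ − 1/a_t)] = 686.9 m/s.
Δv₂ = v_c2 − v_a = 259.6 m/s.

Δv ≈ 260 m/s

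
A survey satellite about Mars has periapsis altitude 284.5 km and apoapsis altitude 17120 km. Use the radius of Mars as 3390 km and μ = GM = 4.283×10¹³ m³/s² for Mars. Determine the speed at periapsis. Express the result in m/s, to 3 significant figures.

r_p = 3390 + 284.5 = 3674.5 km = 3.6745×10⁶ m.
r_a = 3390 + 17120 = 20510 km = 2.0510×10⁷ m.
Semi-major axis a = (r_p + r_a)/2 = 12092 km = 1.209×10⁷ m.
Vis-viva: v² = μ(2/r − 1/a) = 4.283×10¹³ × (5.443×10⁻⁷ − 8.270×10⁻⁸) = 1.977×10⁷ m²/s².
v = 4446 m/s.

v ≈ 4450 m/s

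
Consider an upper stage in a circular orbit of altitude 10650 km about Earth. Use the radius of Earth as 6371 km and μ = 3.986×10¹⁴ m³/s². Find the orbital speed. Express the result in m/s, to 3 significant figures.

v ≈ 4840 m/s

r = 6371 + 10650 = 17021 km = 1.7021×10⁷ m.
For a circular orbit v = √(μ/r) = √(3.986×10¹⁴ / 1.702×10⁷) = √(2.342×10⁷) = 4839 m/s.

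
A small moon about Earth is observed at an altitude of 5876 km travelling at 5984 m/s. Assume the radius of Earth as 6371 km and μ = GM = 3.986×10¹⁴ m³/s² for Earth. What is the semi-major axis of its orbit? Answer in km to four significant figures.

r = 6371 + 5876 = 12247 km = 1.225×10⁷ m.
Specific orbital energy ε = v²/2 − μ/r = (5984)²/2 − 3.986×10¹⁴/1.225×10⁷ = -1.464×10⁷ J/kg.
Since ε = −μ/(2a), a = −μ/(2ε) = 1.361×10⁷ m = 13611 km.

a ≈ 13610 km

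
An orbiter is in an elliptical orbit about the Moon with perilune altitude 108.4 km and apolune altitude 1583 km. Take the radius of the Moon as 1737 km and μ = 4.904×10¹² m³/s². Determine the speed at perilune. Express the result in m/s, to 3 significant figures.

v ≈ 1850 m/s

r_p = 1737 + 108.4 = 1845.4 km = 1.8454×10⁶ m.
r_a = 1737 + 1583 = 3320.0 km = 3.3200×10⁶ m.
Semi-major axis a = (r_p + r_a)/2 = 2582.7 km = 2.583×10⁶ m.
Vis-viva: v² = μ(2/r − 1/a) = 4.904×10¹² × (1.084×10⁻⁶ − 3.872×10⁻⁷) = 3.416×10⁶ m²/s².
v = 1848 m/s.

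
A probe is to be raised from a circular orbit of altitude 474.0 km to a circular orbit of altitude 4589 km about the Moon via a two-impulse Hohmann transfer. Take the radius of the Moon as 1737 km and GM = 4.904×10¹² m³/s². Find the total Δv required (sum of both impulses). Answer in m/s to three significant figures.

r₁ = 1737 + 474.0 = 2211.0 km = 2.2110×10⁶ m.
r₂ = 1737 + 4589 = 6326.0 km = 6.3260×10⁶ m.
Transfer ellipse a_t = (r₁ + r₂)/2 = 4.268×10⁶ m.
At r₁: circular v_c1 = √(μ/r₁) = 1489 m/s; transfer-perilune v_p = √[μ(2/r₁ − 1/a_t)] = 1813 m/s.
Δv₁ = v_p − v_c1 = 323.7 m/s.
At r₂: circular v_c2 = √(μ/r₂) = 880.5 m/s; transfer-apolune v_a = √[μ(2/r₂ − 1/a_t)] = 633.7 m/s.
Δv₂ = v_c2 − v_a = 246.8 m/s.
Total Δv = Δv₁ + Δv₂ = 570.5 m/s.

Δv_total ≈ 571 m/s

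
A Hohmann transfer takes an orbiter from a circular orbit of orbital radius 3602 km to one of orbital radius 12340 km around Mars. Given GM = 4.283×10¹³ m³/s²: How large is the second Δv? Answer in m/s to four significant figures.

r₁ = 3602 km = 3.602×10⁶ m.
r₂ = 12340 km = 1.234×10⁷ m.
Transfer ellipse a_t = (r₁ + r₂)/2 = 7.971×10⁶ m.
At r₁: circular v_c1 = √(μ/r₁) = 3448 m/s; transfer-periapsis v_p = √[μ(2/r₁ − 1/a_t)] = 4290 m/s.
At r₂: circular v_c2 = √(μ/r₂) = 1863 m/s; transfer-apoapsis v_a = √[μ(2/r₂ − 1/a_t)] = 1252 m/s.
Δv₂ = v_c2 − v_a = 610.6 m/s.

Δv ≈ 610.6 m/s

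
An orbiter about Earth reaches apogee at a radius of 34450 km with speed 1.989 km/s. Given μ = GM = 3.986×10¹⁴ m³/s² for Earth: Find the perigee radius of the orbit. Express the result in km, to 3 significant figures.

perigee radius ≈ 7100 km

r_a = 3.445×10⁷ m.
Specific energy ε = v²/2 − μ/r = -9.592×10⁶ J/kg, so a = −μ/(2ε) = 2.078×10⁷ m.
The apsides satisfy r_p + r_a = 2a, so the perigee radius is 2a − r_a = 7.104×10⁶ m = 7104.0 km.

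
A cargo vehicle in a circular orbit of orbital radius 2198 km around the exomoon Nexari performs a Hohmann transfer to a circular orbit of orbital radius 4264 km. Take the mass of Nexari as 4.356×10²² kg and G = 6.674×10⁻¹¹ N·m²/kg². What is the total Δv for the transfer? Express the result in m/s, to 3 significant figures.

μ = GM = 6.674×10⁻¹¹ × 4.356×10²² = 2.907×10¹² m³/s².
r₁ = 2198 km = 2.198×10⁶ m.
r₂ = 4264 km = 4.264×10⁶ m.
Transfer ellipse a_t = (r₁ + r₂)/2 = 3.231×10⁶ m.
At r₁: circular v_c1 = √(μ/r₁) = 1150 m/s; transfer-periapsis v_p = √[μ(2/r₁ − 1/a_t)] = 1321 m/s.
Δv₁ = v_p − v_c1 = 171.1 m/s.
At r₂: circular v_c2 = √(μ/r₂) = 825.7 m/s; transfer-apoapsis v_a = √[μ(2/r₂ − 1/a_t)] = 681.0 m/s.
Δv₂ = v_c2 − v_a = 144.7 m/s.
Total Δv = Δv₁ + Δv₂ = 315.8 m/s.

Δv_total ≈ 316 m/s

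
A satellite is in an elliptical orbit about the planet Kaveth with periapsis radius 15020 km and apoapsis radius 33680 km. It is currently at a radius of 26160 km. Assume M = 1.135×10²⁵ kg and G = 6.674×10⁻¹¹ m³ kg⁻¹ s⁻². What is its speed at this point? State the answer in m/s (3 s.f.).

μ = GM = 6.674×10⁻¹¹ × 1.135×10²⁵ = 7.575×10¹⁴ m³/s².
Semi-major axis a = (r_p + r_a)/2 = 24350 km = 2.435×10⁷ m.
Vis-viva: v² = μ(2/r − 1/a) = 7.575×10¹⁴ × (7.645×10⁻⁸ − 4.107×10⁻⁸) = 2.680×10⁷ m²/s².
v = 5177 m/s.

v ≈ 5180 m/s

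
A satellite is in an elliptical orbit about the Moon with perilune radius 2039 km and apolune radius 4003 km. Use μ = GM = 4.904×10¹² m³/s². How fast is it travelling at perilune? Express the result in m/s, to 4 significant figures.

Semi-major axis a = (r_p + r_a)/2 = 3021.0 km = 3.021×10⁶ m.
Vis-viva: v² = μ(2/r − 1/a) = 4.904×10¹² × (9.809×10⁻⁷ − 3.310×10⁻⁷) = 3.187×10⁶ m²/s².
v = 1785 m/s.

v ≈ 1785 m/s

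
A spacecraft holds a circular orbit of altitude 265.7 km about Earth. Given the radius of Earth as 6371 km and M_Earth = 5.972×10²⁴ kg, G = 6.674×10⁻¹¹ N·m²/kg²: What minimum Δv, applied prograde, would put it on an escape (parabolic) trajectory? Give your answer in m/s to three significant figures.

μ = GM = 6.674×10⁻¹¹ × 5.972×10²⁴ = 3.986×10¹⁴ m³/s².
r = 6371 + 265.7 = 6636.7 km = 6.6367×10⁶ m.
Circular speed v_c = √(μ/r) = 7750 m/s.
Escape speed v_esc = √(2μ/r) = √2 × v_c = 10960 m/s.
Δv = v_esc − v_c = 3210 m/s.

Δv ≈ 3210 m/s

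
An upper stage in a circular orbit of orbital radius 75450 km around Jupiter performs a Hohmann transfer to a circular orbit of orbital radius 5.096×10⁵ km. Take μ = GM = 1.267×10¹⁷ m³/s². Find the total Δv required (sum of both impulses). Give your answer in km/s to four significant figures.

Δv_total ≈ 20.87 km/s

r₁ = 75450 km = 7.545×10⁷ m.
r₂ = 5.096×10⁵ km = 5.096×10⁸ m.
Transfer ellipse a_t = (r₁ + r₂)/2 = 2.925×10⁸ m.
At r₁: circular v_c1 = √(μ/r₁) = 40980 m/s; transfer-perijove v_p = √[μ(2/r₁ − 1/a_t)] = 54090 m/s.
Δv₁ = v_p − v_c1 = 13110 m/s.
At r₂: circular v_c2 = √(μ/r₂) = 15770 m/s; transfer-apojove v_a = √[μ(2/r₂ − 1/a_t)] = 8008 m/s.
Δv₂ = v_c2 − v_a = 7760 m/s.
Total Δv = Δv₁ + Δv₂ = 20870 m/s = 20.87 km/s.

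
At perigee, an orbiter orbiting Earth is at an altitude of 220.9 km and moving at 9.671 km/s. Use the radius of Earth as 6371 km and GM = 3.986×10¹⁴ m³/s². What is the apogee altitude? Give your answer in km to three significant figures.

r_p = 6371 + 220.9 = 6591.9 km = 6.592×10⁶ m.
Specific energy ε = v²/2 − μ/r = -1.370×10⁷ J/kg, so a = −μ/(2ε) = 1.454×10⁷ m.
The apsides satisfy r_p + r_a = 2a, so the apogee radius is 2a − r_p = 2.249×10⁷ m = 22494 km.
Apogee altitude = 22494 − 6371 = 16123 km.

apogee altitude ≈ 16100 km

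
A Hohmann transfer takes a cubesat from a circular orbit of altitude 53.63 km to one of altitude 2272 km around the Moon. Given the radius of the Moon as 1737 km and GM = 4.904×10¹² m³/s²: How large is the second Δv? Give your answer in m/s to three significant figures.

r₁ = 1737 + 53.63 = 1790.6 km = 1.7906×10⁶ m.
r₂ = 1737 + 2272 = 4009.0 km = 4.0090×10⁶ m.
Transfer ellipse a_t = (r₁ + r₂)/2 = 2.900×10⁶ m.
At r₁: circular v_c1 = √(μ/r₁) = 1655 m/s; transfer-perilune v_p = √[μ(2/r₁ − 1/a_t)] = 1946 m/s.
At r₂: circular v_c2 = √(μ/r₂) = 1106 m/s; transfer-apolune v_a = √[μ(2/r₂ − 1/a_t)] = 869.1 m/s.
Δv₂ = v_c2 − v_a = 236.9 m/s.

Δv ≈ 237 m/s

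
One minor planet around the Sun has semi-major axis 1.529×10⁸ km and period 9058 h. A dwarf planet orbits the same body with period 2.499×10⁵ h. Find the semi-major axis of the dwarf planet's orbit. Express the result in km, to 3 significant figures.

a₂ ≈ 1.40×10⁹ km

Kepler's third law: a³ ∝ T², so a₂ = a₁ (T₂/T₁)^(2/3).
T₂/T₁ = 27.59, (T₂/T₁)^(2/3) = 9.130.
a₂ = 1.529×10⁸ × 9.130 = 1.396×10⁹ km.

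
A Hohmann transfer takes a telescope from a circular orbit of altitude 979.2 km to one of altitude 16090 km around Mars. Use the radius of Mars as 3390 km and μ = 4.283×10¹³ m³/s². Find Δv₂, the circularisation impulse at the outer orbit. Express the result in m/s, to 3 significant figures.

r₁ = 3390 + 979.2 = 4369.2 km = 4.3692×10⁶ m.
r₂ = 3390 + 16090 = 19480 km = 1.9480×10⁷ m.
Transfer ellipse a_t = (r₁ + r₂)/2 = 1.192×10⁷ m.
At r₁: circular v_c1 = √(μ/r₁) = 3131 m/s; transfer-periapsis v_p = √[μ(2/r₁ − 1/a_t)] = 4002 m/s.
At r₂: circular v_c2 = √(μ/r₂) = 1483 m/s; transfer-apoapsis v_a = √[μ(2/r₂ − 1/a_t)] = 897.5 m/s.
Δv₂ = v_c2 − v_a = 585.2 m/s.

Δv ≈ 585 m/s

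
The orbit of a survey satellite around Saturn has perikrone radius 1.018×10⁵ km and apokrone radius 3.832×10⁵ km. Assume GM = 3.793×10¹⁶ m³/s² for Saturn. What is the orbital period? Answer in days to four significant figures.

Semi-major axis a = (r_p + r_a)/2 = (1.0180×10⁵ + 3.8320×10⁵)/2 = 2.4250×10⁵ km = 2.425×10⁸ m.
By Kepler's third law T = 2π√(a³/μ) = 2π × 1.939×10⁴ = 1.218×10⁵ s.
= 1.410 days.

T ≈ 1.410 days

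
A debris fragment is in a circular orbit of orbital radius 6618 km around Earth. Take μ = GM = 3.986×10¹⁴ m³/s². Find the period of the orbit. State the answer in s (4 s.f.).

r = 6618 km = 6.618×10⁶ m.
Kepler's third law: T = 2π√(r³/μ) = 2π√((6.618×10⁶)³ / 3.986×10¹⁴).
r³/μ = 7.272×10⁵ s², so T = 2π × 8.527×10² = 5.358×10³ s.

T ≈ 5358 s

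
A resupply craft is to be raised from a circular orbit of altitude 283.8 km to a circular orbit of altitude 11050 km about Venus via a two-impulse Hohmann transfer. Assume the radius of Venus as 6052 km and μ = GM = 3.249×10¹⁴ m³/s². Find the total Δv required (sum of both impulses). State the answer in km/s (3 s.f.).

Δv_total ≈ 2.64 km/s

r₁ = 6052 + 283.8 = 6335.8 km = 6.3358×10⁶ m.
r₂ = 6052 + 11050 = 17102 km = 1.7102×10⁷ m.
Transfer ellipse a_t = (r₁ + r₂)/2 = 1.172×10⁷ m.
At r₁: circular v_c1 = √(μ/r₁) = 7161 m/s; transfer-periapsis v_p = √[μ(2/r₁ − 1/a_t)] = 8651 m/s.
Δv₁ = v_p − v_c1 = 1490 m/s.
At r₂: circular v_c2 = √(μ/r₂) = 4359 m/s; transfer-apoapsis v_a = √[μ(2/r₂ − 1/a_t)] = 3205 m/s.
Δv₂ = v_c2 − v_a = 1154 m/s.
Total Δv = Δv₁ + Δv₂ = 2644 m/s = 2.644 km/s.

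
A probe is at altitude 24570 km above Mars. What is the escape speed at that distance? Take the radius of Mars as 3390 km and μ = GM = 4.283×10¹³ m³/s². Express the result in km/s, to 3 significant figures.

r = 3390 + 24570 = 27960 km = 2.7960×10⁷ m.
Escape speed v_esc = √(2μ/r) = √(2 × 4.283×10¹³ / 2.796×10⁷) = √(3.064×10⁶) = 1750 m/s.
= 1.750 km/s.

v_esc ≈ 1.75 km/s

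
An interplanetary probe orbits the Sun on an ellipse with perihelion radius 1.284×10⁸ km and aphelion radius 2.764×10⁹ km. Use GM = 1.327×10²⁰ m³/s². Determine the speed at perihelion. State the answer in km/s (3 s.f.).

Semi-major axis a = (r_p + r_a)/2 = 1.4462×10⁹ km = 1.446×10¹² m.
Vis-viva: v² = μ(2/r − 1/a) = 1.327×10²⁰ × (1.558×10⁻¹¹ − 6.915×10⁻¹³) = 1.975×10⁹ m²/s².
v = 44440 m/s = 44.44 km/s.

v ≈ 44.4 km/s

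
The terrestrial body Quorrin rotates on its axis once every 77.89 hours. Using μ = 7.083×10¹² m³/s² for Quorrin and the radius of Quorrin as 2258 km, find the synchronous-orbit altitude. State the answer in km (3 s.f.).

h_sync ≈ 21900 km

T = 77.89 hours = 2.804×10⁵ s.
A synchronous orbit has period T, so by Kepler's third law a = (μT²/4π²)^(1/3).
μT²/4π² = 7.083×10¹² × (2.804×10⁵)² / 39.48 = 1.411×10²² m³.
a = 2.416×10⁷ m = 24163 km.
Altitude h = a − R = 24163 − 2258 = 21905 km.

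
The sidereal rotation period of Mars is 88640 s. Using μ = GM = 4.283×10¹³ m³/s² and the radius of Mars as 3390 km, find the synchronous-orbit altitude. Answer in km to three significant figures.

A synchronous orbit has period T, so by Kepler's third law a = (μT²/4π²)^(1/3).
μT²/4π² = 4.283×10¹³ × (8.864×10⁴)² / 39.48 = 8.524×10²¹ m³.
a = 2.043×10⁷ m = 20428 km.
Altitude h = a − R = 20428 − 3390 = 17038 km.

h_sync ≈ 17000 km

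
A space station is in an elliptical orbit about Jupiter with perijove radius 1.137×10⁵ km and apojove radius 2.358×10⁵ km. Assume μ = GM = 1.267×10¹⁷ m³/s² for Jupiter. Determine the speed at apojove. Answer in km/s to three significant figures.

v ≈ 18.7 km/s

Semi-major axis a = (r_p + r_a)/2 = 1.7475×10⁵ km = 1.748×10⁸ m.
Vis-viva: v² = μ(2/r − 1/a) = 1.267×10¹⁷ × (8.482×10⁻⁹ − 5.722×10⁻⁹) = 3.496×10⁸ m²/s².
v = 18700 m/s = 18.70 km/s.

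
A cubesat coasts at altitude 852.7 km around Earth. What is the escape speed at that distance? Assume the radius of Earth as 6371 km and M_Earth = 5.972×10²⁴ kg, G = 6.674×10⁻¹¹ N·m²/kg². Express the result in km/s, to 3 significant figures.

μ = GM = 6.674×10⁻¹¹ × 5.972×10²⁴ = 3.986×10¹⁴ m³/s².
r = 6371 + 852.7 = 7223.7 km = 7.2237×10⁶ m.
Escape speed v_esc = √(2μ/r) = √(2 × 3.986×10¹⁴ / 7.224×10⁶) = √(1.104×10⁸) = 10500 m/s.
= 10.50 km/s.

v_esc ≈ 10.5 km/s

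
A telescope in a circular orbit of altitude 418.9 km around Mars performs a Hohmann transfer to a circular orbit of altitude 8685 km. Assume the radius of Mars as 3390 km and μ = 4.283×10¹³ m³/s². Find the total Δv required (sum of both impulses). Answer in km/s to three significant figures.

Δv_total ≈ 1.36 km/s

r₁ = 3390 + 418.9 = 3808.9 km = 3.8089×10⁶ m.
r₂ = 3390 + 8685 = 12075 km = 1.2075×10⁷ m.
Transfer ellipse a_t = (r₁ + r₂)/2 = 7.942×10⁶ m.
At r₁: circular v_c1 = √(μ/r₁) = 3353 m/s; transfer-periapsis v_p = √[μ(2/r₁ − 1/a_t)] = 4135 m/s.
Δv₁ = v_p − v_c1 = 781.5 m/s.
At r₂: circular v_c2 = √(μ/r₂) = 1883 m/s; transfer-apoapsis v_a = √[μ(2/r₂ − 1/a_t)] = 1304 m/s.
Δv₂ = v_c2 − v_a = 579.1 m/s.
Total Δv = Δv₁ + Δv₂ = 1361 m/s = 1.361 km/s.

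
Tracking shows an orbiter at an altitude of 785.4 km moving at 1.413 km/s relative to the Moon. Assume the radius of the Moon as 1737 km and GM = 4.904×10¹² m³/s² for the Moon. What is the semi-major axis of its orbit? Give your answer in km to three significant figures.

r = 1737 + 785.4 = 2522.4 km = 2.522×10⁶ m.
Vis-viva rearranged: 1/a = 2/r − v²/μ = 7.929×10⁻⁷ − 4.071×10⁻⁷ = 3.858×10⁻⁷ m⁻¹.
a = 2.592×10⁶ m = 2592.3 km.

a ≈ 2590 km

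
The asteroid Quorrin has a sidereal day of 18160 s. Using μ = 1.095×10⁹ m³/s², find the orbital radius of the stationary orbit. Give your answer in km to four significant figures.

r_sync ≈ 209.1 km

A synchronous orbit has period T, so by Kepler's third law a = (μT²/4π²)^(1/3).
μT²/4π² = 1.095×10⁹ × (1.816×10⁴)² / 39.48 = 9.147×10¹⁵ m³.
a = 2.091×10⁵ m = 209.14 km.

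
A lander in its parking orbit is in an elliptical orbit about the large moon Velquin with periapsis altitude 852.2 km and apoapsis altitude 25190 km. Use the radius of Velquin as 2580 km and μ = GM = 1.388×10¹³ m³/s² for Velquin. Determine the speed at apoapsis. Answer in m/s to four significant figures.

v ≈ 331.6 m/s

r_p = 2580 + 852.2 = 3432.2 km = 3.4322×10⁶ m.
r_a = 2580 + 25190 = 27770 km = 2.7770×10⁷ m.
Semi-major axis a = (r_p + r_a)/2 = 15601 km = 1.560×10⁷ m.
Vis-viva: v² = μ(2/r − 1/a) = 1.388×10¹³ × (7.202×10⁻⁸ − 6.410×10⁻⁸) = 1.100×10⁵ m²/s².
v = 331.6 m/s.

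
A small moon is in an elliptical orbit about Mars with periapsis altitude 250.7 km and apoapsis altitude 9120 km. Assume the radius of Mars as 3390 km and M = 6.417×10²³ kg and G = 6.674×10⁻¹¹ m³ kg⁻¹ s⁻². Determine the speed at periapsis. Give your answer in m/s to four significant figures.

μ = GM = 6.674×10⁻¹¹ × 6.417×10²³ = 4.283×10¹³ m³/s².
r_p = 3390 + 250.7 = 3640.7 km = 3.6407×10⁶ m.
r_a = 3390 + 9120 = 12510 km = 1.2510×10⁷ m.
Semi-major axis a = (r_p + r_a)/2 = 8075.4 km = 8.075×10⁶ m.
Vis-viva: v² = μ(2/r − 1/a) = 4.283×10¹³ × (5.493×10⁻⁷ − 1.238×10⁻⁷) = 1.822×10⁷ m²/s².
v = 4269 m/s.

v ≈ 4269 m/s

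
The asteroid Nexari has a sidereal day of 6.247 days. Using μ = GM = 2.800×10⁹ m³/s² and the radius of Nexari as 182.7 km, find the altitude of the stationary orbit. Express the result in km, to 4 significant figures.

T = 6.247 days = 5.397×10⁵ s.
A synchronous orbit has period T, so by Kepler's third law a = (μT²/4π²)^(1/3).
μT²/4π² = 2.800×10⁹ × (5.397×10⁵)² / 39.48 = 2.066×10¹⁹ m³.
a = 2.744×10⁶ m = 2744.0 km.
Altitude h = a − R = 2744.0 − 182.7 = 2561.3 km.

h_sync ≈ 2561 km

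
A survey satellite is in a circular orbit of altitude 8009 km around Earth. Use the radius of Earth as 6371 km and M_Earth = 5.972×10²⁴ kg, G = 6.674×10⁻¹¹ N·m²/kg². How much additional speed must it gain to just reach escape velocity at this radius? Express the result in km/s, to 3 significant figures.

Δv ≈ 2.18 km/s

μ = GM = 6.674×10⁻¹¹ × 5.972×10²⁴ = 3.986×10¹⁴ m³/s².
r = 6371 + 8009 = 14380 km = 1.4380×10⁷ m.
Circular speed v_c = √(μ/r) = 5265 m/s.
Escape speed v_esc = √(2μ/r) = √2 × v_c = 7445 m/s.
Δv = v_esc − v_c = 2181 m/s = 2.181 km/s.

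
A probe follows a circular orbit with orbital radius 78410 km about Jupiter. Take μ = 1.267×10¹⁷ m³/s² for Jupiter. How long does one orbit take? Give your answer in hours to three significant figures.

T ≈ 3.40 hours

r = 78410 km = 7.841×10⁷ m.
Kepler's third law: T = 2π√(r³/μ) = 2π√((7.841×10⁷)³ / 1.267×10¹⁷).
r³/μ = 3.805×10⁶ s², so T = 2π × 1.951×10³ = 1.226×10⁴ s.
Converting: 1.226×10⁴ s ÷ 3600 = 3.404 hours.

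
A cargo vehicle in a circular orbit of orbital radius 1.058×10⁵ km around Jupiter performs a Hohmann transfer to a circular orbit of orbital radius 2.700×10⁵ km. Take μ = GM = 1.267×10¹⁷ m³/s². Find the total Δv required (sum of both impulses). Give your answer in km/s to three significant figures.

r₁ = 1.058×10⁵ km = 1.058×10⁸ m.
r₂ = 2.700×10⁵ km = 2.700×10⁸ m.
Transfer ellipse a_t = (r₁ + r₂)/2 = 1.879×10⁸ m.
At r₁: circular v_c1 = √(μ/r₁) = 34610 m/s; transfer-perijove v_p = √[μ(2/r₁ − 1/a_t)] = 41480 m/s.
Δv₁ = v_p − v_c1 = 6877 m/s.
At r₂: circular v_c2 = √(μ/r₂) = 21660 m/s; transfer-apojove v_a = √[μ(2/r₂ − 1/a_t)] = 16250 m/s.
Δv₂ = v_c2 − v_a = 5407 m/s.
Total Δv = Δv₁ + Δv₂ = 12280 m/s = 12.28 km/s.

Δv_total ≈ 12.3 km/s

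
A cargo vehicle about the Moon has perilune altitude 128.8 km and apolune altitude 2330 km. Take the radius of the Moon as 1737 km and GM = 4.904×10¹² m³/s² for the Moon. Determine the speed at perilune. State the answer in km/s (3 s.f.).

v ≈ 1.90 km/s

r_p = 1737 + 128.8 = 1865.8 km = 1.8658×10⁶ m.
r_a = 1737 + 2330 = 4067.0 km = 4.0670×10⁶ m.
Semi-major axis a = (r_p + r_a)/2 = 2966.4 km = 2.966×10⁶ m.
Vis-viva: v² = μ(2/r − 1/a) = 4.904×10¹² × (1.072×10⁻⁶ − 3.371×10⁻⁷) = 3.604×10⁶ m²/s².
v = 1898 m/s = 1.898 km/s.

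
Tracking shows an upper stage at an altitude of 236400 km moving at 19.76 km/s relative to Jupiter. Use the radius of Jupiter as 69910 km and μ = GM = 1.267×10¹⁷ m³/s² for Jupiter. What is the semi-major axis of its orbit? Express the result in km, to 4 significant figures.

a ≈ 2.901×10⁵ km

r = 69910 + 236400 = 3.0631×10⁵ km = 3.063×10⁸ m.
Vis-viva rearranged: 1/a = 2/r − v²/μ = 6.529×10⁻⁹ − 3.082×10⁻⁹ = 3.448×10⁻⁹ m⁻¹.
a = 2.901×10⁸ m = 2.9006×10⁵ km.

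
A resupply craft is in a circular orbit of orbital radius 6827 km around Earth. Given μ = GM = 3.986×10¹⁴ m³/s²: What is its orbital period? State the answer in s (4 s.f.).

r = 6827 km = 6.827×10⁶ m.
Kepler's third law: T = 2π√(r³/μ) = 2π√((6.827×10⁶)³ / 3.986×10¹⁴).
r³/μ = 7.983×10⁵ s², so T = 2π × 8.935×10² = 5.614×10³ s.

T ≈ 5614 s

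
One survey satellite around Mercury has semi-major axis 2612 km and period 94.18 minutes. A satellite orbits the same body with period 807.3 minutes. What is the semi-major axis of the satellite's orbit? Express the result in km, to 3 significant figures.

a₂ ≈ 10900 km

Kepler's third law: a³ ∝ T², so a₂ = a₁ (T₂/T₁)^(2/3).
T₂/T₁ = 8.572, (T₂/T₁)^(2/3) = 4.188.
a₂ = 2612 × 4.188 = 10940 km.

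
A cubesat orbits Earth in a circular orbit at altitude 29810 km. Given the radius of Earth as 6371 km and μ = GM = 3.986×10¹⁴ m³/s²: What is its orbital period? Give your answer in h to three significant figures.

T ≈ 19.0 h

r = 6371 + 29810 = 36181 km = 3.6181×10⁷ m.
Kepler's third law: T = 2π√(r³/μ) = 2π√((3.618×10⁷)³ / 3.986×10¹⁴).
r³/μ = 1.188×10⁸ s², so T = 2π × 1.090×10⁴ = 6.849×10⁴ s.
Converting: 6.849×10⁴ s ÷ 3600 = 19.03 h.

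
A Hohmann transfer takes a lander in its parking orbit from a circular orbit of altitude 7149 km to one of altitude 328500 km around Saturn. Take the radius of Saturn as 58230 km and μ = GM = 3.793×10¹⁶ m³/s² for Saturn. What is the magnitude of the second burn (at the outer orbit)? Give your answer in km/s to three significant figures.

Δv ≈ 4.58 km/s

r₁ = 58230 + 7149 = 65379 km = 6.5379×10⁷ m.
r₂ = 58230 + 328500 = 386730 km = 3.8673×10⁸ m.
Transfer ellipse a_t = (r₁ + r₂)/2 = 2.261×10⁸ m.
At r₁: circular v_c1 = √(μ/r₁) = 24090 m/s; transfer-perikrone v_p = √[μ(2/r₁ − 1/a_t)] = 31500 m/s.
At r₂: circular v_c2 = √(μ/r₂) = 9903 m/s; transfer-apokrone v_a = √[μ(2/r₂ − 1/a_t)] = 5326 m/s.
Δv₂ = v_c2 − v_a = 4577 m/s.
= 4.577 km/s.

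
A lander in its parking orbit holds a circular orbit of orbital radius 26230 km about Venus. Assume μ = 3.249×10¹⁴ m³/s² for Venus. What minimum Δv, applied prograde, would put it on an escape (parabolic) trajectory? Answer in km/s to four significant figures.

r = 26230 km = 2.623×10⁷ m.
Circular speed v_c = √(μ/r) = 3519 m/s.
Escape speed v_esc = √(2μ/r) = √2 × v_c = 4977 m/s.
Δv = v_esc − v_c = 1458 m/s = 1.458 km/s.

Δv ≈ 1.458 km/s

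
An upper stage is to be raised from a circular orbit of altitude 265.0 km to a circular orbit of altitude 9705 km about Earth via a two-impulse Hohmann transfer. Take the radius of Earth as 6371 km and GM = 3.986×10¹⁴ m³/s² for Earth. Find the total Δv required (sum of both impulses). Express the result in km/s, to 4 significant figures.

r₁ = 6371 + 265.0 = 6636.0 km = 6.6360×10⁶ m.
r₂ = 6371 + 9705 = 16076 km = 1.6076×10⁷ m.
Transfer ellipse a_t = (r₁ + r₂)/2 = 1.136×10⁷ m.
At r₁: circular v_c1 = √(μ/r₁) = 7750 m/s; transfer-perigee v_p = √[μ(2/r₁ − 1/a_t)] = 9221 m/s.
Δv₁ = v_p − v_c1 = 1471 m/s.
At r₂: circular v_c2 = √(μ/r₂) = 4979 m/s; transfer-apogee v_a = √[μ(2/r₂ − 1/a_t)] = 3806 m/s.
Δv₂ = v_c2 − v_a = 1173 m/s.
Total Δv = Δv₁ + Δv₂ = 2644 m/s = 2.644 km/s.

Δv_total ≈ 2.644 km/s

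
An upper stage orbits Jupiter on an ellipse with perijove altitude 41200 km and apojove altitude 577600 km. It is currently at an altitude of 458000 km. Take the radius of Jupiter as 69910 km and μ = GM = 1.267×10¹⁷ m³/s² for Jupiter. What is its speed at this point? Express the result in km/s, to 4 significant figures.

r_p = 69910 + 41200 = 111110 km = 1.1111×10⁸ m.
r_a = 69910 + 577600 = 647510 km = 6.4751×10⁸ m.
r = 69910 + 458000 = 5.2791×10⁵ km = 5.279×10⁸ m.
Semi-major axis a = (r_p + r_a)/2 = 3.7931×10⁵ km = 3.793×10⁸ m.
Vis-viva: v² = μ(2/r − 1/a) = 1.267×10¹⁷ × (3.789×10⁻⁹ − 2.636×10⁻⁹) = 1.460×10⁸ m²/s².
v = 12080 m/s = 12.08 km/s.

v ≈ 12.08 km/s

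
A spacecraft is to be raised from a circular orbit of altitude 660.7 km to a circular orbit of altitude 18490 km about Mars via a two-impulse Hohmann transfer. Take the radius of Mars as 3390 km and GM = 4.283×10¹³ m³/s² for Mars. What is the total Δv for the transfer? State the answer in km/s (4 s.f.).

Δv_total ≈ 1.590 km/s

r₁ = 3390 + 660.7 = 4050.7 km = 4.0507×10⁶ m.
r₂ = 3390 + 18490 = 21880 km = 2.1880×10⁷ m.
Transfer ellipse a_t = (r₁ + r₂)/2 = 1.297×10⁷ m.
At r₁: circular v_c1 = √(μ/r₁) = 3252 m/s; transfer-periapsis v_p = √[μ(2/r₁ − 1/a_t)] = 4224 m/s.
Δv₁ = v_p − v_c1 = 972.5 m/s.
At r₂: circular v_c2 = √(μ/r₂) = 1399 m/s; transfer-apoapsis v_a = √[μ(2/r₂ − 1/a_t)] = 782.0 m/s.
Δv₂ = v_c2 − v_a = 617.1 m/s.
Total Δv = Δv₁ + Δv₂ = 1590 m/s = 1.590 km/s.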